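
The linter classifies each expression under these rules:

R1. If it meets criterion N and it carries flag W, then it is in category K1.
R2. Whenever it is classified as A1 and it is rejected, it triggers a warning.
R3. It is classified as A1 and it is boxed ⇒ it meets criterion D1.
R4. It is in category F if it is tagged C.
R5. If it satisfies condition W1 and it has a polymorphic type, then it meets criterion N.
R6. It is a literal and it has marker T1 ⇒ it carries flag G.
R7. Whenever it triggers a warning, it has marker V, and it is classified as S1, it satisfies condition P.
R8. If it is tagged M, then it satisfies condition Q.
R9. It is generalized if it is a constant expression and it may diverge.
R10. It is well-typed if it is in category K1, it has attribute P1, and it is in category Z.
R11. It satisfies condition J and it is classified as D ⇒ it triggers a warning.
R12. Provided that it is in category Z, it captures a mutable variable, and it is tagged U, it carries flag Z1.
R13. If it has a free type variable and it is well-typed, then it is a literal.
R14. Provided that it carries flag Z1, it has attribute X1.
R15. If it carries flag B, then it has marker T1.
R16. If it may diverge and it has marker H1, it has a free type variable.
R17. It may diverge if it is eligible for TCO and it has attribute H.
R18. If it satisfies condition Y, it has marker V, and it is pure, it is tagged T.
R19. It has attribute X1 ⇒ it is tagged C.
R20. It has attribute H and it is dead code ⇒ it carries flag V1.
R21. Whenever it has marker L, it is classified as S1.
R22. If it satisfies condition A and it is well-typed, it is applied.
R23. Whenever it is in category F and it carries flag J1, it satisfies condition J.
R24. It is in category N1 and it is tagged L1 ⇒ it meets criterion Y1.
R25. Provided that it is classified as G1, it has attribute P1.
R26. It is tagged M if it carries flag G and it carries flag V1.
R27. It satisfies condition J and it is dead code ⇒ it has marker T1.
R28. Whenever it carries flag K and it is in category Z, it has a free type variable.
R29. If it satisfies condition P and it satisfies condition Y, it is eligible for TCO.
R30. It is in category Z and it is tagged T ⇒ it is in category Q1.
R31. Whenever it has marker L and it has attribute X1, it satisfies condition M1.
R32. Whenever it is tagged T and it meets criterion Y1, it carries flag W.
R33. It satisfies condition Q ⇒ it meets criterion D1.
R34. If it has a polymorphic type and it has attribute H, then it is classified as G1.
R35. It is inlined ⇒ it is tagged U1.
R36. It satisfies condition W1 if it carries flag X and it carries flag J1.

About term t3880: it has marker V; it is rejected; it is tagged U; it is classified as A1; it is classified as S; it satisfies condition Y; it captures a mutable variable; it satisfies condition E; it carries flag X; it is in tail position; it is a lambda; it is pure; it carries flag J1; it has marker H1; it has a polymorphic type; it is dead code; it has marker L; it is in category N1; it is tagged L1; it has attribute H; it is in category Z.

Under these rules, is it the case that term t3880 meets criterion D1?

Yes

By R2 (it is classified as A1, it is rejected): it triggers a warning.
By R12 (it is in category Z, it captures a mutable variable, it is tagged U): it carries flag Z1.
By R14 (it carries flag Z1): it has attribute X1.
By R18 (it satisfies condition Y, it has marker V, it is pure): it is tagged T.
By R19 (it has attribute X1): it is tagged C.
By R20 (it has attribute H, it is dead code): it carries flag V1.
By R21 (it has marker L): it is classified as S1.
By R24 (it is in category N1, it is tagged L1): it meets criterion Y1.
By R32 (it is tagged T, it meets criterion Y1): it carries flag W.
By R34 (it has a polymorphic type, it has attribute H): it is classified as G1.
By R36 (it carries flag X, it carries flag J1): it satisfies condition W1.
By R4 (it is tagged C): it is in category F.
By R5 (it satisfies condition W1, it has a polymorphic type): it meets criterion N.
By R7 (it triggers a warning, it has marker V, it is classified as S1): it satisfies condition P.
By R23 (it is in category F, it carries flag J1): it satisfies condition J.
By R25 (it is classified as G1): it has attribute P1.
By R27 (it satisfies condition J, it is dead code): it has marker T1.
By R29 (it satisfies condition P, it satisfies condition Y): it is eligible for TCO.
By R1 (it meets criterion N, it carries flag W): it is in category K1.
By R10 (it is in category K1, it has attribute P1, it is in category Z): it is well-typed.
By R17 (it is eligible for TCO, it has attribute H): it may diverge.
By R16 (it may diverge, it has marker H1): it has a free type variable.
By R13 (it has a free type variable, it is well-typed): it is a literal.
By R6 (it is a literal, it has marker T1): it carries flag G.
By R26 (it carries flag G, it carries flag V1): it is tagged M.
By R8 (it is tagged M): it satisfies condition Q.
By R33 (it satisfies condition Q): it meets criterion D1.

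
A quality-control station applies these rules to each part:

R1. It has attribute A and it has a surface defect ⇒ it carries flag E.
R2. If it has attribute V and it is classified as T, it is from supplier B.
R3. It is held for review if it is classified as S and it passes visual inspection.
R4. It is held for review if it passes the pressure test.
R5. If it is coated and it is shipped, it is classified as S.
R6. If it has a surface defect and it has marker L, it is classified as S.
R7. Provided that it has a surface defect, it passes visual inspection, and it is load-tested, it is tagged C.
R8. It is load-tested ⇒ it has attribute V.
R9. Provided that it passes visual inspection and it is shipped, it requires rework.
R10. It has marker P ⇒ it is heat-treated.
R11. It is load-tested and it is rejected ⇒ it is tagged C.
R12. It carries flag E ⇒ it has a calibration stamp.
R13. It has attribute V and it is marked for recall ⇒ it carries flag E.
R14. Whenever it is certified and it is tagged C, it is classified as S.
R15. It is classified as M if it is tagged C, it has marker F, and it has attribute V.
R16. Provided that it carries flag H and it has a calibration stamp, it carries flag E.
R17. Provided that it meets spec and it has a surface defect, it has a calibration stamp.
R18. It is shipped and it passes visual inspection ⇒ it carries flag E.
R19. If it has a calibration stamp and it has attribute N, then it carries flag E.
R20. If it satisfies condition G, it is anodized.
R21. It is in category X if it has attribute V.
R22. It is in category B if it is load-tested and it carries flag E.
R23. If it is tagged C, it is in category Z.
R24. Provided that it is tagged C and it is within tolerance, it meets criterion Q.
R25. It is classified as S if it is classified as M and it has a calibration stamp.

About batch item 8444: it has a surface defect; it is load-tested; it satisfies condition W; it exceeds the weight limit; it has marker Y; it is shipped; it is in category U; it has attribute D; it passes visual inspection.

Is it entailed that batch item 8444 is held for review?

No

Forward chaining from the given facts derives: is tagged C, has attribute V, requires rework, carries flag E, is in category X, is in category B, is in category Z, has a calibration stamp.
Rules concluding "it is held for review": R3 needs "it is classified as S"; R4 needs "it passes the pressure test" — none of these are established.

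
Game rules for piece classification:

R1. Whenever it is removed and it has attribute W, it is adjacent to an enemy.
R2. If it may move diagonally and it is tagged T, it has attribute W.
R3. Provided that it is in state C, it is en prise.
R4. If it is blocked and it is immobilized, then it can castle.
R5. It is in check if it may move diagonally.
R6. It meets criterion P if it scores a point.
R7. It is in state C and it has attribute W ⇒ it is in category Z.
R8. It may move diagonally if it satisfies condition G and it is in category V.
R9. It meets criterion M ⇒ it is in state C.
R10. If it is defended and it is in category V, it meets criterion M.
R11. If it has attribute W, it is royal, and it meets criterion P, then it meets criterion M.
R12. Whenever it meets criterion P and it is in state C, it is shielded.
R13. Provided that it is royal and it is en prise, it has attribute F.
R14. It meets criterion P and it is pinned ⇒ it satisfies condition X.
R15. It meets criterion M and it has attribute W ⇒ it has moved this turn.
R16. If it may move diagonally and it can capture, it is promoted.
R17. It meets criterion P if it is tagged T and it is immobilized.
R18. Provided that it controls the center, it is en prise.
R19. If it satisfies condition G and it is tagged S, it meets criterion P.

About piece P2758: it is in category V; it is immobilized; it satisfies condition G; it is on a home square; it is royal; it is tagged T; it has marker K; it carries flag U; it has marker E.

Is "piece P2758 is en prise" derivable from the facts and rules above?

Yes

By R8 (it satisfies condition G, it is in category V): it may move diagonally.
By R17 (it is tagged T, it is immobilized): it meets criterion P.
By R2 (it may move diagonally, it is tagged T): it has attribute W.
By R11 (it has attribute W, it is royal, it meets criterion P): it meets criterion M.
By R9 (it meets criterion M): it is in state C.
By R3 (it is in state C): it is en prise.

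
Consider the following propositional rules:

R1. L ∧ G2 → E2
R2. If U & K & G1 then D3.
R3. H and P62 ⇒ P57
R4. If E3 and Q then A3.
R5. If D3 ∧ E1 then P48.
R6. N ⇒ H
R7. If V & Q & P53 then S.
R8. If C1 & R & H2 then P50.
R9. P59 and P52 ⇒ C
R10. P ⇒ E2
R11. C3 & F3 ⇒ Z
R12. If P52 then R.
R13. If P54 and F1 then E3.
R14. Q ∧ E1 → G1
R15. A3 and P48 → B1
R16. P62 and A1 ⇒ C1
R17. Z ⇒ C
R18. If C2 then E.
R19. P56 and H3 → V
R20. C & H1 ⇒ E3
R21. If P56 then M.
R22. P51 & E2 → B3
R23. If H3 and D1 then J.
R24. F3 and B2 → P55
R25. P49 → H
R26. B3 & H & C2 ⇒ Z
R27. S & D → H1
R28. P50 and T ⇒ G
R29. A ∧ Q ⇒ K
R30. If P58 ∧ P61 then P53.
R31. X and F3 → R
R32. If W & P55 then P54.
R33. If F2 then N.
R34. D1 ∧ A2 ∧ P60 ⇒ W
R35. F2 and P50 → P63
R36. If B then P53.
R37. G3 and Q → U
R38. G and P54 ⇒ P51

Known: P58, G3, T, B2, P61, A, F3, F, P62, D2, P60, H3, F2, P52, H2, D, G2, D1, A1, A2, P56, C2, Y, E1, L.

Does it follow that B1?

No

Forward chaining from the given facts derives: E2, R, C1, E, V, M, J, P55, P53, N, W, H, P50, G, P54, P63, P51, P57, B3, Z, C.
The only rule concluding B1 is R15, which needs A3; that is never established.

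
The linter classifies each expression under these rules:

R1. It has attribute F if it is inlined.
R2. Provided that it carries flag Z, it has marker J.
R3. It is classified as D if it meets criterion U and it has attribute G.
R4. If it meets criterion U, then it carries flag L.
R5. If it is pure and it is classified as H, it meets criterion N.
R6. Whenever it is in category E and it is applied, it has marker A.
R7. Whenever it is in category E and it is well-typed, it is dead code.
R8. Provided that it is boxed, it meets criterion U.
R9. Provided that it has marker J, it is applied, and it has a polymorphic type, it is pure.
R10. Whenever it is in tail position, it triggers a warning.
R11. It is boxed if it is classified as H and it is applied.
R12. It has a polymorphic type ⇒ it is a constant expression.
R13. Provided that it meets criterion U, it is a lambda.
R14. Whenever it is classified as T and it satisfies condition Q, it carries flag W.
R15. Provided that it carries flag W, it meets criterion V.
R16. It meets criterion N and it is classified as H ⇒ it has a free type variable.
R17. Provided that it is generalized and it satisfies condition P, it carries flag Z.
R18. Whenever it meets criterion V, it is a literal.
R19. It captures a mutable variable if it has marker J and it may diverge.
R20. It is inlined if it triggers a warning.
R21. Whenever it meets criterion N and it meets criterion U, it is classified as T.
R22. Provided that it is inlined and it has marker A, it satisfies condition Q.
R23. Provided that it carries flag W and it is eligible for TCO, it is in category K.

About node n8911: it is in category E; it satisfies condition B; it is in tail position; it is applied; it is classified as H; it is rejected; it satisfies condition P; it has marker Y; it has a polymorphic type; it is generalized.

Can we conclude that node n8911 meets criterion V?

By R6 (it is in category E, it is applied): it has marker A.
By R10 (it is in tail position): it triggers a warning.
By R11 (it is classified as H, it is applied): it is boxed.
By R17 (it is generalized, it satisfies condition P): it carries flag Z.
By R20 (it triggers a warning): it is inlined.
By R22 (it is inlined, it has marker A): it satisfies condition Q.
By R2 (it carries flag Z): it has marker J.
By R8 (it is boxed): it meets criterion U.
By R9 (it has marker J, it is applied, it has a polymorphic type): it is pure.
By R5 (it is pure, it is classified as H): it meets criterion N.
By R21 (it meets criterion N, it meets criterion U): it is classified as T.
By R14 (it is classified as T, it satisfies condition Q): it carries flag W.
By R15 (it carries flag W): it meets criterion V.

Yes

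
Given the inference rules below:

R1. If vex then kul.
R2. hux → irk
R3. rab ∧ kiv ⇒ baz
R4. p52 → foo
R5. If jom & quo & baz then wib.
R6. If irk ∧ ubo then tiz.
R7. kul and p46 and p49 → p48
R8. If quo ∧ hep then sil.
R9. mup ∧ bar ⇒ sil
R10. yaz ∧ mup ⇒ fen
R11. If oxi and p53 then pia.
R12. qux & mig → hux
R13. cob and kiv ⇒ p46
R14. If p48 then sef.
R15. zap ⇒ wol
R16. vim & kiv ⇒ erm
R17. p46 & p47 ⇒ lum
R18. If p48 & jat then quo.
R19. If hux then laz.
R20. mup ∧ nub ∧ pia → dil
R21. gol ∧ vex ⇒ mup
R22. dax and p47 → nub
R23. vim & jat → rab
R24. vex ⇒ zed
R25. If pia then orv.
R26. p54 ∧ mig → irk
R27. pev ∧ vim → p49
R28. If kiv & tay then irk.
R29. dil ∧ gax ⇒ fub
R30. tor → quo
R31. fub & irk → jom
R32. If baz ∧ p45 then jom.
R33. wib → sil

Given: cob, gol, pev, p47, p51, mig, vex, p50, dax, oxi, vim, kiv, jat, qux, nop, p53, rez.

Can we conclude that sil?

Forward chaining from the given facts derives: kul, pia, hux, p46, erm, lum, laz, mup, nub, rab, zed, orv, p49, irk, baz, p48, sef, quo, dil.
Rules concluding sil: R8 needs hep; R9 needs bar; R33 needs wib — none of these are established.

No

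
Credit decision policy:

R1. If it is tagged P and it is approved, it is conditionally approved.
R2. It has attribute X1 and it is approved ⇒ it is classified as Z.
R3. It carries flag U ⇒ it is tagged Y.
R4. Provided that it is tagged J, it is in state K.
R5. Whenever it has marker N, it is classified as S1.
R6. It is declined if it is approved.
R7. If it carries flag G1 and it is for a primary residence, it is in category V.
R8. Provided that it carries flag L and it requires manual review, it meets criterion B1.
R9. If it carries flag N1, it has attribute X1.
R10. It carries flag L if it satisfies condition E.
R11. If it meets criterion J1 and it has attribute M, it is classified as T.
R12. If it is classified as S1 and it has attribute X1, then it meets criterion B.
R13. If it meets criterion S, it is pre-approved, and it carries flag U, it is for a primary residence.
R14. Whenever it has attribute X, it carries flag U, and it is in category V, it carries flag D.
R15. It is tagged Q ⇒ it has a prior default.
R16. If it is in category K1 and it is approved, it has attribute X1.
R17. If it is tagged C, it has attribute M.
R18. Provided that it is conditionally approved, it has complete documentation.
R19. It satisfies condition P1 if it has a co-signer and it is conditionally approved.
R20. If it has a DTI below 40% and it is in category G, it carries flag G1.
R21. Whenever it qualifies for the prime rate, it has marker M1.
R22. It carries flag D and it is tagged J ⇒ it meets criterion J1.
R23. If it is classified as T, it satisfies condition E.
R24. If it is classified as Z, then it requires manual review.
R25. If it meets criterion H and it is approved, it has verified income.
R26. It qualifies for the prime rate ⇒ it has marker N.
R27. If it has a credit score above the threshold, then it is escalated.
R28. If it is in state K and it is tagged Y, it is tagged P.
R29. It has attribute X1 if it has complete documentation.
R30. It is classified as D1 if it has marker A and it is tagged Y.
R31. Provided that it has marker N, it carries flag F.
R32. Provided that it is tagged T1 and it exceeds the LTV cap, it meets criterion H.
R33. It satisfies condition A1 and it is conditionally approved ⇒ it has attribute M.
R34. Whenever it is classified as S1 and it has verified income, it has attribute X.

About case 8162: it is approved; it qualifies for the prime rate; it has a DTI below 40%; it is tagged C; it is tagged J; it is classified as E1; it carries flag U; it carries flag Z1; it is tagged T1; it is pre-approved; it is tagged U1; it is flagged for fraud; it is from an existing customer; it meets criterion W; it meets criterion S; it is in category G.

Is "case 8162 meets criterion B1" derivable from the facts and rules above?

Forward chaining from the given facts derives: is tagged Y, is in state K, is declined, is for a primary residence, has attribute M, carries flag G1, has marker M1, has marker N, is tagged P, carries flag F, is conditionally approved, is classified as S1, is in category V, has complete documentation, has attribute X1, is classified as Z, meets criterion B, requires manual review.
The only rule concluding "it meets criterion B1" is R8, which needs "it carries flag L"; that is never established.

No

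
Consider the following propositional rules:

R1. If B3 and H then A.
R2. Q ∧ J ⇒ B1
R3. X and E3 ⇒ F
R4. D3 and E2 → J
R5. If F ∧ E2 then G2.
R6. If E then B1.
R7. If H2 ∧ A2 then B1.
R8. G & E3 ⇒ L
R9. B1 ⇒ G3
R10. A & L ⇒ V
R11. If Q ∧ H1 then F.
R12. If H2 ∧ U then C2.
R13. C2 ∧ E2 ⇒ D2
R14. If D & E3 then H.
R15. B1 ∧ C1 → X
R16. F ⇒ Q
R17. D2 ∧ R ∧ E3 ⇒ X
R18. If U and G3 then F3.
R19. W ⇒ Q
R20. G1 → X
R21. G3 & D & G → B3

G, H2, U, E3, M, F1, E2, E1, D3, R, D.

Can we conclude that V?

Yes

J  (by R4: D3, E2)
L  (by R8: G, E3)
C2  (by R12: H2, U)
D2  (by R13: C2, E2)
H  (by R14: D, E3)
X  (by R17: D2, R, E3)
F  (by R3: X, E3)
Q  (by R16: F)
B1  (by R2: Q, J)
G3  (by R9: B1)
B3  (by R21: G3, D, G)
A  (by R1: B3, H)
V  (by R10: A, L)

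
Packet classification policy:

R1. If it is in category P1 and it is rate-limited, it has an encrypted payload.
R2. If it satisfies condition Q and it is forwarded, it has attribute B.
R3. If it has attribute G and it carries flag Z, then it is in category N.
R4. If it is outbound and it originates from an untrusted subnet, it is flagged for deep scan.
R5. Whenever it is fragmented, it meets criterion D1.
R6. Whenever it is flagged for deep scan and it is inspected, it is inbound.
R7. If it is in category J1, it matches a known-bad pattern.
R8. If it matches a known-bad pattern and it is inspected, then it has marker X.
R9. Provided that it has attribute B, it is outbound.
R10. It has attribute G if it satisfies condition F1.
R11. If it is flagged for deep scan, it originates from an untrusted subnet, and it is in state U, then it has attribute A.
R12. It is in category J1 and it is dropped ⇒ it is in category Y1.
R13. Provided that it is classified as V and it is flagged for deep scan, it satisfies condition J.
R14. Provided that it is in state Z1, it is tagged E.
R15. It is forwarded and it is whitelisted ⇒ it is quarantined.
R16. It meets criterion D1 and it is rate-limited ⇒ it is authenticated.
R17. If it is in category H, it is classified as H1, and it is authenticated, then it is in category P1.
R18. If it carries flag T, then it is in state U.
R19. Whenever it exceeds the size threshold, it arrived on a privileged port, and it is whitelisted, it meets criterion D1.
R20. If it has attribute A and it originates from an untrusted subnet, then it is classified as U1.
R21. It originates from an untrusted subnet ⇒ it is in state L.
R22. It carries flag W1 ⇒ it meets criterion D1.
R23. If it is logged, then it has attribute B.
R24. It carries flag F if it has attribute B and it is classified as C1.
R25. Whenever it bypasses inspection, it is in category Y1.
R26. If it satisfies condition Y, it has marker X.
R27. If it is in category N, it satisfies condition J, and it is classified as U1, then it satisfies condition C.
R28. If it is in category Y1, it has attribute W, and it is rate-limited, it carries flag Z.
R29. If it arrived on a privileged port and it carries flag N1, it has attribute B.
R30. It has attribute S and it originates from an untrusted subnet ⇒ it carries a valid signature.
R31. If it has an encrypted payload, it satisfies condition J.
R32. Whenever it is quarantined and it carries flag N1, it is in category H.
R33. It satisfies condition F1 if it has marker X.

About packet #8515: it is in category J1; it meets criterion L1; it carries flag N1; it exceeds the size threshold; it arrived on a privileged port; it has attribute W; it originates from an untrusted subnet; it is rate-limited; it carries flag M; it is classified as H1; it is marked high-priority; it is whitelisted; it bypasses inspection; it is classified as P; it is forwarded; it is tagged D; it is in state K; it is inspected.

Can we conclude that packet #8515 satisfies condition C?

No

Forward chaining from the given facts derives: matches a known-bad pattern, has marker X, is quarantined, meets criterion D1, is in state L, is in category Y1, carries flag Z, has attribute B, is in category H, satisfies condition F1, is outbound, has attribute G, is authenticated, is in category P1, has an encrypted payload, is in category N, is flagged for deep scan, is inbound, satisfies condition J.
The only rule concluding "it satisfies condition C" is R27, which needs "it is classified as U1"; that is never established.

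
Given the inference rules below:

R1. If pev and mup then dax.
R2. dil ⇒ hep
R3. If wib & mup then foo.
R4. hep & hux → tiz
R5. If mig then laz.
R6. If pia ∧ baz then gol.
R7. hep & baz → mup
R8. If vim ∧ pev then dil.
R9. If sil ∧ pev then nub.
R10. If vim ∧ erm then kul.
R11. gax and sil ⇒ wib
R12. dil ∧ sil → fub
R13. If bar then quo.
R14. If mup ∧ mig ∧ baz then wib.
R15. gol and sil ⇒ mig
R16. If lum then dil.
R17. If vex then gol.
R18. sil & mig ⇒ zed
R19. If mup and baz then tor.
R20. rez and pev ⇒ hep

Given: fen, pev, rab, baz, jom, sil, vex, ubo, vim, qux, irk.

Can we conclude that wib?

Yes

dil  (by R8: vim, pev)
gol  (by R17: vex)
hep  (by R2: dil)
mup  (by R7: hep, baz)
mig  (by R15: gol, sil)
wib  (by R14: mup, mig, baz)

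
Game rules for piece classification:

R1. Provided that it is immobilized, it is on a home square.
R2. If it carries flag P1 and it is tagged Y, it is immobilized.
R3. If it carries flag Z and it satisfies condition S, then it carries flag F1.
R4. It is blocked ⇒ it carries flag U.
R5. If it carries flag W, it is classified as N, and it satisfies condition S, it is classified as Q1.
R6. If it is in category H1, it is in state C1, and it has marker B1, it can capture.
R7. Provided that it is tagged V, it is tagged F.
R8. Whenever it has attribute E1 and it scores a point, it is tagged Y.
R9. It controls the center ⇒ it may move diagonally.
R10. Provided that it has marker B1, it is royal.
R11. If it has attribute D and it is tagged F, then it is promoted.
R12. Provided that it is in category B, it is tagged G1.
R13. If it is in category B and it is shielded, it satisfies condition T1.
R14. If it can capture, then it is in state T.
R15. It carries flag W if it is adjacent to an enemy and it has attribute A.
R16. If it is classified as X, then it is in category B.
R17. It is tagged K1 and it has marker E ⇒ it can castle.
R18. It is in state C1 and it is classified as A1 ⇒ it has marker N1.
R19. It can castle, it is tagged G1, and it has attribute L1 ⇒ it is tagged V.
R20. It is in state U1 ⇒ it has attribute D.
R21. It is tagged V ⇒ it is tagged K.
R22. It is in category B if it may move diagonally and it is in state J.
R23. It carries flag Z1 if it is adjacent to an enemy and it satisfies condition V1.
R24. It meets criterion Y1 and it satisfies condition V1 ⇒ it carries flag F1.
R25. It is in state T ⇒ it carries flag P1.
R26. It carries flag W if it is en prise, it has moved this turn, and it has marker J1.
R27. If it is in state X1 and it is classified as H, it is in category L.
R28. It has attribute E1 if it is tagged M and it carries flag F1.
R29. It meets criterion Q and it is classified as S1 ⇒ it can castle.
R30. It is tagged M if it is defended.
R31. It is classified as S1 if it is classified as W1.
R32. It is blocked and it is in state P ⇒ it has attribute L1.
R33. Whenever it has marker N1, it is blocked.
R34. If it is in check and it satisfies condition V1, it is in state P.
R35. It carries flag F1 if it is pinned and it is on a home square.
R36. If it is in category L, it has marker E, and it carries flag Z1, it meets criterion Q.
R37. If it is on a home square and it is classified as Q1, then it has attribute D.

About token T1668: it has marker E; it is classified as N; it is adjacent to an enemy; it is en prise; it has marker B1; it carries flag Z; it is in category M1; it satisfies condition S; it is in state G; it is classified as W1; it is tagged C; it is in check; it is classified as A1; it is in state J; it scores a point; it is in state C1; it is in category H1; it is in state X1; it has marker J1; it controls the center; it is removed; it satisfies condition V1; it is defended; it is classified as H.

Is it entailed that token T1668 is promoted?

Forward chaining from the given facts derives: carries flag F1, can capture, may move diagonally, is royal, is in state T, has marker N1, is in category B, carries flag Z1, carries flag P1, is in category L, is tagged M, is classified as S1, is blocked, is in state P, meets criterion Q, carries flag U, is tagged G1, has attribute E1, can castle, has attribute L1, is tagged Y, is tagged V, is tagged K, is immobilized, is tagged F, is on a home square.
The only rule concluding "it is promoted" is R11, which needs "it has attribute D"; that is never established.

No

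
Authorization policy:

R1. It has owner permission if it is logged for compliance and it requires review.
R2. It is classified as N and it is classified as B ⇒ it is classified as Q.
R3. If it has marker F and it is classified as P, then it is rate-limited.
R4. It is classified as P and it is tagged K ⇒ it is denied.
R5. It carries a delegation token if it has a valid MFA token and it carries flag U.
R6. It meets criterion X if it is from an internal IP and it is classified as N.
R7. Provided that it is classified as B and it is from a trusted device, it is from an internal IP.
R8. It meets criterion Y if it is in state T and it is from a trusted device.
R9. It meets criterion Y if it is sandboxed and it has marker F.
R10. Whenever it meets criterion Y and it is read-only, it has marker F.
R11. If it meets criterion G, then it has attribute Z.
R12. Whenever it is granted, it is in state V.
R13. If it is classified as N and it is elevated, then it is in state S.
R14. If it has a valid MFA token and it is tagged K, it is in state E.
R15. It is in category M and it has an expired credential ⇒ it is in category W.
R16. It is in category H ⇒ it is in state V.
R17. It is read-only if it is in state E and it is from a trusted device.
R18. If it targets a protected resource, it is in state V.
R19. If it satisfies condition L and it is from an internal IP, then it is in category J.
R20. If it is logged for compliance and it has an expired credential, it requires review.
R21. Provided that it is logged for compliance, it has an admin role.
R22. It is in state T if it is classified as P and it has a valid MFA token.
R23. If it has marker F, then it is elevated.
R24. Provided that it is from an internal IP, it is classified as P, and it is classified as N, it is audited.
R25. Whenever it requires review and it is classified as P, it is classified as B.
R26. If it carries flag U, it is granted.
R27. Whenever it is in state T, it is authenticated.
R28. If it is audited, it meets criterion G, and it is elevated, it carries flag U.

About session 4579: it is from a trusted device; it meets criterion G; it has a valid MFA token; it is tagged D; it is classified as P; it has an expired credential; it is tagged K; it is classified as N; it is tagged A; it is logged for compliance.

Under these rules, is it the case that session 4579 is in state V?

Yes

By R14 (it has a valid MFA token, it is tagged K): it is in state E.
By R17 (it is in state E, it is from a trusted device): it is read-only.
By R20 (it is logged for compliance, it has an expired credential): it requires review.
By R22 (it is classified as P, it has a valid MFA token): it is in state T.
By R25 (it requires review, it is classified as P): it is classified as B.
By R7 (it is classified as B, it is from a trusted device): it is from an internal IP.
By R8 (it is in state T, it is from a trusted device): it meets criterion Y.
By R10 (it meets criterion Y, it is read-only): it has marker F.
By R23 (it has marker F): it is elevated.
By R24 (it is from an internal IP, it is classified as P, it is classified as N): it is audited.
By R28 (it is audited, it meets criterion G, it is elevated): it carries flag U.
By R26 (it carries flag U): it is granted.
By R12 (it is granted): it is in state V.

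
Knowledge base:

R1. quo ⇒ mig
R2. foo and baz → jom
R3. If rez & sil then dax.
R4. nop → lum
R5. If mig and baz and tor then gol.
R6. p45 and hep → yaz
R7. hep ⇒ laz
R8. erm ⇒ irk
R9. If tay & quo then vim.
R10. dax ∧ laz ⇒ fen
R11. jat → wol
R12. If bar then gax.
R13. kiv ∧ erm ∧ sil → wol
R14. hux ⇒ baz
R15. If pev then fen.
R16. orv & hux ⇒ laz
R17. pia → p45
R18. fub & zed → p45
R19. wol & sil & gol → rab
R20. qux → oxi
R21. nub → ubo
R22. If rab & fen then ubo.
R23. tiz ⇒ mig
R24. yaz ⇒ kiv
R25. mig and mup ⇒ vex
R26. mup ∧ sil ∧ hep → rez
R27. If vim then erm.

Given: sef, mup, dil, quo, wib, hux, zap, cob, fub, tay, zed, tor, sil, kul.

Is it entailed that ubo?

No

Forward chaining from the given facts derives: mig, vim, baz, p45, vex, erm, gol, irk.
Rules concluding ubo: R21 needs nub; R22 needs rab — none of these are established.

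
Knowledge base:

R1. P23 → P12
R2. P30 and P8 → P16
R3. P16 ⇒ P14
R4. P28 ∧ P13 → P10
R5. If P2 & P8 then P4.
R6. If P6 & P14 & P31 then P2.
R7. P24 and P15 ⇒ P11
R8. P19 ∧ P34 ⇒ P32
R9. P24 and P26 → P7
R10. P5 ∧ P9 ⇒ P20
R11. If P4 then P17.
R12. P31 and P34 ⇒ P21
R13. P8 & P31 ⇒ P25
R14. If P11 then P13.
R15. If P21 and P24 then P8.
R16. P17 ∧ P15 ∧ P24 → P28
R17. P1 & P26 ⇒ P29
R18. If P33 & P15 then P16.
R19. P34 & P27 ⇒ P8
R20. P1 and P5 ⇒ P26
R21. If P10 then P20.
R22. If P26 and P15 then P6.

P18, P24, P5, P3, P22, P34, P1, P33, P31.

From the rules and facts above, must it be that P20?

No

Forward chaining from the given facts derives: P21, P8, P26, P7, P25, P29.
Rules concluding P20: R10 needs P9; R21 needs P10 — none of these are established.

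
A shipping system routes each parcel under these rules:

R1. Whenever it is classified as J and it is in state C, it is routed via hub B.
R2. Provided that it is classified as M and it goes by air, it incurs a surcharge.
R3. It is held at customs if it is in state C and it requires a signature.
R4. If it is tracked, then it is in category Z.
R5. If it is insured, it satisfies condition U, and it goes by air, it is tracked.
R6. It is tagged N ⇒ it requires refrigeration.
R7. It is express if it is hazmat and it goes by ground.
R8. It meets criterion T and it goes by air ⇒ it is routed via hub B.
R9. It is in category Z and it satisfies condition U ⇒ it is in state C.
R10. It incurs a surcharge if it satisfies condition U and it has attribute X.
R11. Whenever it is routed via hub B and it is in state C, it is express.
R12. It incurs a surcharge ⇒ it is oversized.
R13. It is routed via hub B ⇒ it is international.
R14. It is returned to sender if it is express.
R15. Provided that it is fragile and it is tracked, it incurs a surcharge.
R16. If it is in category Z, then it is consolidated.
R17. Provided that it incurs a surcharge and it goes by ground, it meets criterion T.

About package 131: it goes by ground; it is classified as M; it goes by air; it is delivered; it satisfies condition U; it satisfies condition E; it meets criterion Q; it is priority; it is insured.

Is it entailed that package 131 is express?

Yes

By R2 (it is classified as M, it goes by air): it incurs a surcharge.
By R5 (it is insured, it satisfies condition U, it goes by air): it is tracked.
By R17 (it incurs a surcharge, it goes by ground): it meets criterion T.
By R4 (it is tracked): it is in category Z.
By R8 (it meets criterion T, it goes by air): it is routed via hub B.
By R9 (it is in category Z, it satisfies condition U): it is in state C.
By R11 (it is routed via hub B, it is in state C): it is express.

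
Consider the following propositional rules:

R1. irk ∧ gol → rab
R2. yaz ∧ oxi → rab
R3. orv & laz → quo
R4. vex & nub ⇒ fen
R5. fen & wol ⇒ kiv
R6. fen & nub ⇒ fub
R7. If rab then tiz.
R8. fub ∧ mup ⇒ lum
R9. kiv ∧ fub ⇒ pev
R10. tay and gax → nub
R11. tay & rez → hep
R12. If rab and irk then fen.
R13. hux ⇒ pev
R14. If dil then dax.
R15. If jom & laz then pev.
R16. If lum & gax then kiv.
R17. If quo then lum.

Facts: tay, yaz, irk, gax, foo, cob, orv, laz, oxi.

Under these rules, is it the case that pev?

rab  (by R2: yaz, oxi)
quo  (by R3: orv, laz)
nub  (by R10: tay, gax)
fen  (by R12: rab, irk)
lum  (by R17: quo)
fub  (by R6: fen, nub)
kiv  (by R16: lum, gax)
pev  (by R9: kiv, fub)

Yes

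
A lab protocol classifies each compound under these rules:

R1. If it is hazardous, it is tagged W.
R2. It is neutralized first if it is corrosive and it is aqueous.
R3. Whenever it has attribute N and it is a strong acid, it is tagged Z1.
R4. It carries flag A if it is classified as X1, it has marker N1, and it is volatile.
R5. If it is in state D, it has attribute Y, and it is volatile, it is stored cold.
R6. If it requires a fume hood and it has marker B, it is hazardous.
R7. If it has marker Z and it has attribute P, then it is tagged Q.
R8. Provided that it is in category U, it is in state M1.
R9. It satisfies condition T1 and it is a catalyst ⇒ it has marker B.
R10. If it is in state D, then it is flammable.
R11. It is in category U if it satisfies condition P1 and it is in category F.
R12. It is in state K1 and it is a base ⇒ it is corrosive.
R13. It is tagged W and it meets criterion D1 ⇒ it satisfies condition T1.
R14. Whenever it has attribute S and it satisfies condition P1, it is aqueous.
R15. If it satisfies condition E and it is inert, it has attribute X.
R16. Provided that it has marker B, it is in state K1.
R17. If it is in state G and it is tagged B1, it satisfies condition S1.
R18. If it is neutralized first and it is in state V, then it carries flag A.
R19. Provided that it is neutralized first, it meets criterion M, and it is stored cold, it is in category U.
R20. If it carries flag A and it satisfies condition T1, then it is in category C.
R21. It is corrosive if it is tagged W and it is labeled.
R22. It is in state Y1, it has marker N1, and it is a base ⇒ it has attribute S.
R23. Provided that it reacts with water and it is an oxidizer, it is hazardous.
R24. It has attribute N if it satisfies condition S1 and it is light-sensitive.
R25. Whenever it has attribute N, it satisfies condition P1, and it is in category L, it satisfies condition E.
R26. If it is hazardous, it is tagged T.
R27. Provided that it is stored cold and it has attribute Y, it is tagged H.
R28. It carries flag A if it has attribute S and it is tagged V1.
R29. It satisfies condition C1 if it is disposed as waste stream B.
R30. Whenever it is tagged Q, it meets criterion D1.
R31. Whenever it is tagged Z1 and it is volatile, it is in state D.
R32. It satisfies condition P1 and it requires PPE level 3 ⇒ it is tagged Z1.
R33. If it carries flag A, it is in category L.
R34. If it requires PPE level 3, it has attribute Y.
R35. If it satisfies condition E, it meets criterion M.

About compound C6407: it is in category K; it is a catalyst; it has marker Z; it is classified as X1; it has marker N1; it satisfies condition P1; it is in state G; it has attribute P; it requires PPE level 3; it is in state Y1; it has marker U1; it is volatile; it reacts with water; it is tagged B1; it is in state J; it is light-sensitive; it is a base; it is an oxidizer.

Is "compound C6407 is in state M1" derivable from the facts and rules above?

By R4 (it is classified as X1, it has marker N1, it is volatile): it carries flag A.
By R7 (it has marker Z, it has attribute P): it is tagged Q.
By R17 (it is in state G, it is tagged B1): it satisfies condition S1.
By R22 (it is in state Y1, it has marker N1, it is a base): it has attribute S.
By R23 (it reacts with water, it is an oxidizer): it is hazardous.
By R24 (it satisfies condition S1, it is light-sensitive): it has attribute N.
By R30 (it is tagged Q): it meets criterion D1.
By R32 (it satisfies condition P1, it requires PPE level 3): it is tagged Z1.
By R33 (it carries flag A): it is in category L.
By R34 (it requires PPE level 3): it has attribute Y.
By R1 (it is hazardous): it is tagged W.
By R13 (it is tagged W, it meets criterion D1): it satisfies condition T1.
By R14 (it has attribute S, it satisfies condition P1): it is aqueous.
By R25 (it has attribute N, it satisfies condition P1, it is in category L): it satisfies condition E.
By R31 (it is tagged Z1, it is volatile): it is in state D.
By R35 (it satisfies condition E): it meets criterion M.
By R5 (it is in state D, it has attribute Y, it is volatile): it is stored cold.
By R9 (it satisfies condition T1, it is a catalyst): it has marker B.
By R16 (it has marker B): it is in state K1.
By R12 (it is in state K1, it is a base): it is corrosive.
By R2 (it is corrosive, it is aqueous): it is neutralized first.
By R19 (it is neutralized first, it meets criterion M, it is stored cold): it is in category U.
By R8 (it is in category U): it is in state M1.

Yes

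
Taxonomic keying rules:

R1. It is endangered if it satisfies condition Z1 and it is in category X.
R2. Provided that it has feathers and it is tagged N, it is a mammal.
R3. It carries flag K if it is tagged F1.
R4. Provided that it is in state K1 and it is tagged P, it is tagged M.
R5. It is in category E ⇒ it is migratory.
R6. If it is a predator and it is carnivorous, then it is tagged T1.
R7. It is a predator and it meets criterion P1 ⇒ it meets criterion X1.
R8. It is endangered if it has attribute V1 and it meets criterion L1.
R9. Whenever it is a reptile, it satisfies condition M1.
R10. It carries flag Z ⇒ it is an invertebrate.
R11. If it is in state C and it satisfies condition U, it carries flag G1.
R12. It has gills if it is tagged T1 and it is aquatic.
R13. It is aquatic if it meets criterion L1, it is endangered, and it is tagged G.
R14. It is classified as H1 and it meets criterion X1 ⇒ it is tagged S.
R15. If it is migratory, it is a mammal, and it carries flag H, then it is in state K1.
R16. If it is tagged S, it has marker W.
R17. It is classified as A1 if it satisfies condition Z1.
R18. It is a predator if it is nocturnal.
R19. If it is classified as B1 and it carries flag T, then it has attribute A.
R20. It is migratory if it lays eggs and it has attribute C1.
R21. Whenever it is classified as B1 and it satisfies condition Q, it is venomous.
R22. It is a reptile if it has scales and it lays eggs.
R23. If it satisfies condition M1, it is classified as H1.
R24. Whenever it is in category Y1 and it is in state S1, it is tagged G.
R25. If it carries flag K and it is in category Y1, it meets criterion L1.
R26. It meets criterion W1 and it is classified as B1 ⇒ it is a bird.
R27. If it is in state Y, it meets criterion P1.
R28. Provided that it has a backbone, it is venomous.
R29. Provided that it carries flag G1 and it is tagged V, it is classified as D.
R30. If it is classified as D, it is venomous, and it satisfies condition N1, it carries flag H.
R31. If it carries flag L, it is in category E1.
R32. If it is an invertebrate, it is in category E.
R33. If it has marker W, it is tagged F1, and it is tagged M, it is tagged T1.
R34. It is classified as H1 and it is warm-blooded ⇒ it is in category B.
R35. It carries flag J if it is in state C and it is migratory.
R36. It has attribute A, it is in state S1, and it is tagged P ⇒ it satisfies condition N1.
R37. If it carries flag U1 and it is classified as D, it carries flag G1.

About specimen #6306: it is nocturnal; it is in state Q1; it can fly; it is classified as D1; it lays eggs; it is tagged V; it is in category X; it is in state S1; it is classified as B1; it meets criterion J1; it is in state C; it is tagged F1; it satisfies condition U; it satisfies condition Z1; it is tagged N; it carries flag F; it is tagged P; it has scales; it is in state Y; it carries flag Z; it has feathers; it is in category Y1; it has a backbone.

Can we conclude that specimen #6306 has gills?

Forward chaining from the given facts derives: is endangered, is a mammal, carries flag K, is an invertebrate, carries flag G1, is classified as A1, is a predator, is a reptile, is tagged G, meets criterion L1, meets criterion P1, is venomous, is classified as D, is in category E, is migratory, meets criterion X1, satisfies condition M1, is aquatic, is classified as H1, carries flag J, is tagged S, has marker W.
The only rule concluding "it has gills" is R12, which needs "it is tagged T1"; that is never established.

No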